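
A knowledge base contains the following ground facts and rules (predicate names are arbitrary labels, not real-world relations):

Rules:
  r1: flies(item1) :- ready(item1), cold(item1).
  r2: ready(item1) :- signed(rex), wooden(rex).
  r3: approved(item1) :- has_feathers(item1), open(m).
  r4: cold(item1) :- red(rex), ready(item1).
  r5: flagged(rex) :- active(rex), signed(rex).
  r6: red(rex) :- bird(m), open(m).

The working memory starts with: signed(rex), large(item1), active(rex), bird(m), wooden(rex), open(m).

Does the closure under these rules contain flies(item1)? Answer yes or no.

Round 1 — r2, r5, r6, derive ready(item1), flagged(rex), red(rex).
Round 2 — r4, derive cold(item1).
Round 3 — r1, derive flies(item1).
flies(item1) appears in round 3, so it is derivable.

yes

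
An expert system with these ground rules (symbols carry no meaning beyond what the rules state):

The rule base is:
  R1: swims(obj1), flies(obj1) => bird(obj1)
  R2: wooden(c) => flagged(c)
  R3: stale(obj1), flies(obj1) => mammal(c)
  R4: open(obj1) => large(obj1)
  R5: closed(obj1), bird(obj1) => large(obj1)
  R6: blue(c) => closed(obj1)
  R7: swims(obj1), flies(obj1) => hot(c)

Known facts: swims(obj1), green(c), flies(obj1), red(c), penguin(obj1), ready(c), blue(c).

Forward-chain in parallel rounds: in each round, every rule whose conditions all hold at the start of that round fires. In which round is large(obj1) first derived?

[1] R1 [swims(obj1), flies(obj1) => bird(obj1)]; R6 [blue(c) => closed(obj1)]; R7 [swims(obj1), flies(obj1) => hot(c)]. ⇒ new: bird(obj1), closed(obj1), hot(c).
[2] R5 [closed(obj1), bird(obj1) => large(obj1)]. ⇒ new: large(obj1).
large(obj1) first appears in round 2.

2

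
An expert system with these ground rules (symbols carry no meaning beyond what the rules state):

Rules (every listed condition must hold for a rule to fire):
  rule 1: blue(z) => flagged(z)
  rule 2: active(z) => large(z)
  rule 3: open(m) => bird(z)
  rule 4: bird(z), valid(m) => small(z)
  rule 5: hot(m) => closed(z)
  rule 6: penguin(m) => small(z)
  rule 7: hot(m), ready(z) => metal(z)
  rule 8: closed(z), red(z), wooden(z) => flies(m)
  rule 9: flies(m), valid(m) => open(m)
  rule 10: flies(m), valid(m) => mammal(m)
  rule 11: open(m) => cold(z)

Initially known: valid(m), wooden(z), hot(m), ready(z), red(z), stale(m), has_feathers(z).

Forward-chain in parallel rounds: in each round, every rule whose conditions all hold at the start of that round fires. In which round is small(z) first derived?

5

Round 1 fires rule 5, rule 7, giving closed(z), metal(z).
Round 2 fires rule 8, giving flies(m).
Round 3 fires rule 9, rule 10, giving open(m), mammal(m).
Round 4 fires rule 3, rule 11, giving bird(z), cold(z).
Round 5 fires rule 4, giving small(z).
small(z) first appears in round 5.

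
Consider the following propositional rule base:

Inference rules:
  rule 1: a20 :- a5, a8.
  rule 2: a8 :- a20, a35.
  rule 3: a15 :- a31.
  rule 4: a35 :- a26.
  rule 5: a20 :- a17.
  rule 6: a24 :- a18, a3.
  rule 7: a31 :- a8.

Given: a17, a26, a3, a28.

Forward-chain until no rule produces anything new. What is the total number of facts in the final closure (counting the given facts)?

9

Round 1: rule 4 [a35 :- a26.]; rule 5 [a20 :- a17.]. New: a35, a20.
Round 2: rule 2 [a8 :- a20, a35.]. New: a8.
Round 3: rule 7 [a31 :- a8.]. New: a31.
Round 4: rule 3 [a15 :- a31.]. New: a15.
Closure: {a15, a17, a20, a26, a28, a3, a31, a35, a8} — 9 facts.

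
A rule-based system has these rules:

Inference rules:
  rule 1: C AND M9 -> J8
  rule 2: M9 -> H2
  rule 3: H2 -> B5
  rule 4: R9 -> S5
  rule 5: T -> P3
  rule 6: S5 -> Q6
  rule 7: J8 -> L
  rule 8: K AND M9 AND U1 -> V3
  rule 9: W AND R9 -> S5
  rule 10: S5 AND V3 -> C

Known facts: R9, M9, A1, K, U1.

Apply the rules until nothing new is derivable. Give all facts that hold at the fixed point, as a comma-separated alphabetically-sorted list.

Round 1: rule 2 [M9 -> H2]; rule 4 [R9 -> S5]; rule 8 [K AND M9 AND U1 -> V3]. Adds H2, S5, V3.
Round 2: rule 3 [H2 -> B5]; rule 6 [S5 -> Q6]; rule 10 [S5 AND V3 -> C]. Adds B5, Q6, C.
Round 3: rule 1 [C AND M9 -> J8]. Adds J8.
Round 4: rule 7 [J8 -> L]. Adds L.

A1, B5, C, H2, J8, K, L, M9, Q6, R9, S5, U1, V3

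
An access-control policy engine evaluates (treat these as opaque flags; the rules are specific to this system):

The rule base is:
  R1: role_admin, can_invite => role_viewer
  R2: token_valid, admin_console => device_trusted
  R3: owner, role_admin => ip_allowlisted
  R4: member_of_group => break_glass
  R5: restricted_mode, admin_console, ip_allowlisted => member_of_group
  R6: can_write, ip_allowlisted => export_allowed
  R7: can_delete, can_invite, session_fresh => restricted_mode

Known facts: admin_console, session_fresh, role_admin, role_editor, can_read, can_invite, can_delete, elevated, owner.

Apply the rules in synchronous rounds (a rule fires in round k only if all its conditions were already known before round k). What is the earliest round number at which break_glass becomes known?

3

Round 1 — R1, R3, R7, derive role_viewer, ip_allowlisted, restricted_mode.
Round 2 — R5, derive member_of_group.
Round 3 — R4, derive break_glass.
break_glass first appears in round 3.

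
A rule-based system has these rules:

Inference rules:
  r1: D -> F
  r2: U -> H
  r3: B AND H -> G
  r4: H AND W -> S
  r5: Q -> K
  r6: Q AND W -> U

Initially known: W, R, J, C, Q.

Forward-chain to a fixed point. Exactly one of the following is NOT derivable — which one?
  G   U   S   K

[1] r5 [Q -> K]; r6 [Q AND W -> U]. ⇒ new: K, U.
[2] r2 [U -> H]. ⇒ new: H.
[3] r4 [H AND W -> S]. ⇒ new: S.
Derived: S (round 3), U (round 1), K (round 1). G never appears in any round.

G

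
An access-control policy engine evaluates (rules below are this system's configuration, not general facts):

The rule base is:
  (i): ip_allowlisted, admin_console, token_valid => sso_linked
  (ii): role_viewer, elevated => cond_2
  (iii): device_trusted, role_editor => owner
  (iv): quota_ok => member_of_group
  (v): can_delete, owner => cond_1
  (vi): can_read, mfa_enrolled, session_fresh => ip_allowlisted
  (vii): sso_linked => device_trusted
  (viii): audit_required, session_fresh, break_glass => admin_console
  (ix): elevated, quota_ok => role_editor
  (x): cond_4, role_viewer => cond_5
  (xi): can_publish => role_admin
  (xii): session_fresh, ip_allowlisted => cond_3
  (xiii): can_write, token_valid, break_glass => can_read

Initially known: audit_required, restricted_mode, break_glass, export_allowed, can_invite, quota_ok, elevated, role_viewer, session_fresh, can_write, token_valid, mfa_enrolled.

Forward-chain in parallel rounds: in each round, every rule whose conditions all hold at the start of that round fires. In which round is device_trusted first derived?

4

Round 1 — (ii), (iv), (viii), (ix), (xiii), derive cond_2, member_of_group, admin_console, role_editor, can_read.
Round 2 — (vi), derive ip_allowlisted.
Round 3 — (i), (xii), derive sso_linked, cond_3.
Round 4 — (vii), derive device_trusted.
device_trusted first appears in round 4.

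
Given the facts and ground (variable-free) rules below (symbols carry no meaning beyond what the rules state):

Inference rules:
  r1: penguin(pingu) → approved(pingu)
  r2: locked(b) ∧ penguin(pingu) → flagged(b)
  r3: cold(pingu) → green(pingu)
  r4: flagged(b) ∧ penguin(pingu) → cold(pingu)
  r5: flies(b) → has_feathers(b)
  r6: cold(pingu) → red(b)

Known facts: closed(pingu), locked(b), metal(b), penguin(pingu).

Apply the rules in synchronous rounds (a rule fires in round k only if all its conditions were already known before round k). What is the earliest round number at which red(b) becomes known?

3

[1] r1 [penguin(pingu) → approved(pingu)]; r2 [locked(b) ∧ penguin(pingu) → flagged(b)]. ⇒ new: approved(pingu), flagged(b).
[2] r4 [flagged(b) ∧ penguin(pingu) → cold(pingu)]. ⇒ new: cold(pingu).
[3] r3 [cold(pingu) → green(pingu)]; r6 [cold(pingu) → red(b)]. ⇒ new: green(pingu), red(b).
red(b) first appears in round 3.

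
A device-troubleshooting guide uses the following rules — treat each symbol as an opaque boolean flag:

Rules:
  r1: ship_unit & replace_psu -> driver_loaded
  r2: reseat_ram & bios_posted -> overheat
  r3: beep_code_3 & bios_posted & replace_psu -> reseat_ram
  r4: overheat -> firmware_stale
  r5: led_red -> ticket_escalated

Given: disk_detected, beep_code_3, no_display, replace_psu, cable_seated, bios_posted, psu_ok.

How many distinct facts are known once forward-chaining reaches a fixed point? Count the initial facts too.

Round 1 — r3, derive reseat_ram.
Round 2 — r2, derive overheat.
Round 3 — r4, derive firmware_stale.
Closure: {beep_code_3, bios_posted, cable_seated, disk_detected, firmware_stale, no_display, overheat, psu_ok, replace_psu, reseat_ram} — 10 facts.

10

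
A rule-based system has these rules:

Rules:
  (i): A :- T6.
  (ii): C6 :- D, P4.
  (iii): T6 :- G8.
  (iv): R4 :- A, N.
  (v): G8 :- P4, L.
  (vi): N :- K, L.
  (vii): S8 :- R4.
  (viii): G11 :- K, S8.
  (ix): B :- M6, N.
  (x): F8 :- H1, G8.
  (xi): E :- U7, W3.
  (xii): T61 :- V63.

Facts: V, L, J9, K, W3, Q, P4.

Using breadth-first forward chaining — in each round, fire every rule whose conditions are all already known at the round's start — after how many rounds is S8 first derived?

5

Round 1 — (v), (vi), derive G8, N.
Round 2 — (iii), derive T6.
Round 3 — (i), derive A.
Round 4 — (iv), derive R4.
Round 5 — (vii), derive S8.
S8 first appears in round 5.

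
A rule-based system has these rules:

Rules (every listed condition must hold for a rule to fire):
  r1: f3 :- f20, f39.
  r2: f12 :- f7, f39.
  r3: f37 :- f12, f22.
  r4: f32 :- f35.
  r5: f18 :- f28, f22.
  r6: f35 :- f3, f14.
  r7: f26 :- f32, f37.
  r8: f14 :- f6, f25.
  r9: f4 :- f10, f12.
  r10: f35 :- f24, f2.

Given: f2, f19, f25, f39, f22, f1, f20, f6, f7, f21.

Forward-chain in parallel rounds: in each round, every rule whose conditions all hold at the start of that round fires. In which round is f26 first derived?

4

Round 1 fires r1, r2, r8, giving f3, f12, f14.
Round 2 fires r3, r6, giving f37, f35.
Round 3 fires r4, giving f32.
Round 4 fires r7, giving f26.
f26 first appears in round 4.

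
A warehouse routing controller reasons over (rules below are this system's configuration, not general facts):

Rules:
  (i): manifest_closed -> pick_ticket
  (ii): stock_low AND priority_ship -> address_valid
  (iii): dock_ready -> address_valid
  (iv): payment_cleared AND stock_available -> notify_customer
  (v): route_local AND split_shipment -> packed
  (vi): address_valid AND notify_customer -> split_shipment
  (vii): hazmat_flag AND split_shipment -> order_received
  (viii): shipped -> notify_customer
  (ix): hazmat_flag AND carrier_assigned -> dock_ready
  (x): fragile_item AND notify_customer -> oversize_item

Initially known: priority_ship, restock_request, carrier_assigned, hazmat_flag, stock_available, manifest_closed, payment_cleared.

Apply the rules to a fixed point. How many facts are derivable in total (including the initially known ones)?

13

Round 1: (i) [manifest_closed -> pick_ticket]; (iv) [payment_cleared AND stock_available -> notify_customer]; (ix) [hazmat_flag AND carrier_assigned -> dock_ready]. Adds pick_ticket, notify_customer, dock_ready.
Round 2: (iii) [dock_ready -> address_valid]. Adds address_valid.
Round 3: (vi) [address_valid AND notify_customer -> split_shipment]. Adds split_shipment.
Round 4: (vii) [hazmat_flag AND split_shipment -> order_received]. Adds order_received.
Closure: {address_valid, carrier_assigned, dock_ready, hazmat_flag, manifest_closed, notify_customer, order_received, payment_cleared, pick_ticket, priority_ship, restock_request, split_shipment, stock_available} — 13 facts.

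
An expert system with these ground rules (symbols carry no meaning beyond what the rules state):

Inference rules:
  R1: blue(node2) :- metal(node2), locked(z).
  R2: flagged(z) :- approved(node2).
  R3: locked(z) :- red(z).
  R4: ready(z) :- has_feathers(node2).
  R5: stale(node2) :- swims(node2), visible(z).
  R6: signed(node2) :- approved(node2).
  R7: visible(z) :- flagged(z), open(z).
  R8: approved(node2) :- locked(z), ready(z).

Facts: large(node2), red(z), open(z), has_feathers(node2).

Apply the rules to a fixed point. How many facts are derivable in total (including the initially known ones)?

10

Round 1 — R3, R4, derive locked(z), ready(z).
Round 2 — R8, derive approved(node2).
Round 3 — R2, R6, derive flagged(z), signed(node2).
Round 4 — R7, derive visible(z).
Closure: {approved(node2), flagged(z), has_feathers(node2), large(node2), locked(z), open(z), ready(z), red(z), signed(node2), visible(z)} — 10 facts.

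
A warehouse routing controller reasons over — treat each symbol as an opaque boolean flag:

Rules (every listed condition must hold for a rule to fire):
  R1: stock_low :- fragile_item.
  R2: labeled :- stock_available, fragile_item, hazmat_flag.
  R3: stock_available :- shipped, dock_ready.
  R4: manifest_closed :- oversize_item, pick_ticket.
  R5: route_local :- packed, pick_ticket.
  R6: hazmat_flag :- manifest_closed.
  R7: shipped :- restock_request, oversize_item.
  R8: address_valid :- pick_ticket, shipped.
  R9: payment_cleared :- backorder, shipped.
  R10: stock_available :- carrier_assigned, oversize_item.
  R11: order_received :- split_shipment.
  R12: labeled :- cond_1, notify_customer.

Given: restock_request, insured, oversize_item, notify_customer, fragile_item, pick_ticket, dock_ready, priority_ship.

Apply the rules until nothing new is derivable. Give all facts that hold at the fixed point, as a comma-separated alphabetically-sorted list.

Round 1 — R1, R4, R7, derive stock_low, manifest_closed, shipped.
Round 2 — R3, R6, R8, derive stock_available, hazmat_flag, address_valid.
Round 3 — R2, derive labeled.

address_valid, dock_ready, fragile_item, hazmat_flag, insured, labeled, manifest_closed, notify_customer, oversize_item, pick_ticket, priority_ship, restock_request, shipped, stock_available, stock_low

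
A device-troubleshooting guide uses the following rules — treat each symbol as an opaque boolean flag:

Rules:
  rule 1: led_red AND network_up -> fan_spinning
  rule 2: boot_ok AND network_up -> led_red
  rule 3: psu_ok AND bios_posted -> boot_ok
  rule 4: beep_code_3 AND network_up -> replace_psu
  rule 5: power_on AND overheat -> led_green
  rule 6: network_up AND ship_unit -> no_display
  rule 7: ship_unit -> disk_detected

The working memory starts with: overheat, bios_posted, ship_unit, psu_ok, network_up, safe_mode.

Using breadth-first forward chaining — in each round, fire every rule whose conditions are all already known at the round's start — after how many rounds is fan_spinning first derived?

3

Round 1 — rule 3, rule 6, rule 7, derive boot_ok, no_display, disk_detected.
Round 2 — rule 2, derive led_red.
Round 3 — rule 1, derive fan_spinning.
fan_spinning first appears in round 3.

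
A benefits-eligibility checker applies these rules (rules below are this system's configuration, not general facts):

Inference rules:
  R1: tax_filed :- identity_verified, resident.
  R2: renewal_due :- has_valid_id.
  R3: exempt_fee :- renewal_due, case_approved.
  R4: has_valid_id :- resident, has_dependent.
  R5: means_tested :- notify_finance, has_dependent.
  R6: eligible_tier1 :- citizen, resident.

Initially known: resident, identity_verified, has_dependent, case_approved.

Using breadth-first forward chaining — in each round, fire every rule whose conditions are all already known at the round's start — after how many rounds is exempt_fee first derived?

3

Round 1: R1 [tax_filed :- identity_verified, resident.]; R4 [has_valid_id :- resident, has_dependent.]. New: tax_filed, has_valid_id.
Round 2: R2 [renewal_due :- has_valid_id.]. New: renewal_due.
Round 3: R3 [exempt_fee :- renewal_due, case_approved.]. New: exempt_fee.
exempt_fee first appears in round 3.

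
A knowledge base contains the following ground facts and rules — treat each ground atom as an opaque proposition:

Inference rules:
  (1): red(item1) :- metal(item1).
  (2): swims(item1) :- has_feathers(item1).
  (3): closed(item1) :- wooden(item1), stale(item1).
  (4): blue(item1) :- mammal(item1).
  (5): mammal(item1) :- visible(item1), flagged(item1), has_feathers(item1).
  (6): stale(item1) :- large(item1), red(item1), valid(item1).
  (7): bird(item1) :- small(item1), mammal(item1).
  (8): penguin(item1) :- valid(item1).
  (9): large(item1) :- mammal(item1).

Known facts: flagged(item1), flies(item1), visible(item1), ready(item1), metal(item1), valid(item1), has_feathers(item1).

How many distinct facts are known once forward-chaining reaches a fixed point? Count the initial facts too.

Round 1: (1) [red(item1) :- metal(item1).]; (2) [swims(item1) :- has_feathers(item1).]; (5) [mammal(item1) :- visible(item1), flagged(item1), has_feathers(item1).]; (8) [penguin(item1) :- valid(item1).]. New: red(item1), swims(item1), mammal(item1), penguin(item1).
Round 2: (4) [blue(item1) :- mammal(item1).]; (9) [large(item1) :- mammal(item1).]. New: blue(item1), large(item1).
Round 3: (6) [stale(item1) :- large(item1), red(item1), valid(item1).]. New: stale(item1).
Closure: {blue(item1), flagged(item1), flies(item1), has_feathers(item1), large(item1), mammal(item1), metal(item1), penguin(item1), ready(item1), red(item1), stale(item1), swims(item1), valid(item1), visible(item1)} — 14 facts.

14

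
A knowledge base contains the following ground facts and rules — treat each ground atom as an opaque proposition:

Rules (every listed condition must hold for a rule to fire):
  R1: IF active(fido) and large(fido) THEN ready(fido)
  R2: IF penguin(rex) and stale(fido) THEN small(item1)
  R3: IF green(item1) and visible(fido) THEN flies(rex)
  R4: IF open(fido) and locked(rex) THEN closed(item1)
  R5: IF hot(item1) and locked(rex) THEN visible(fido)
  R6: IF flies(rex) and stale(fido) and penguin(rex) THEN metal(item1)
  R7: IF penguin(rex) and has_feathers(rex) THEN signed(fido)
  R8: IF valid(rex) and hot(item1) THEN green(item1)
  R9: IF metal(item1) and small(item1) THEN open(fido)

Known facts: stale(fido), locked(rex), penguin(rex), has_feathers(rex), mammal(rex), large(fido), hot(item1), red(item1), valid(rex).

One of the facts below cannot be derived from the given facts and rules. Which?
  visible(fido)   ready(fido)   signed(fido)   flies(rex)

[1] R2 [IF penguin(rex) and stale(fido) THEN small(item1)]; R5 [IF hot(item1) and locked(rex) THEN visible(fido)]; R7 [IF penguin(rex) and has_feathers(rex) THEN signed(fido)]; R8 [IF valid(rex) and hot(item1) THEN green(item1)]. ⇒ new: small(item1), visible(fido), signed(fido), green(item1).
[2] R3 [IF green(item1) and visible(fido) THEN flies(rex)]. ⇒ new: flies(rex).
[3] R6 [IF flies(rex) and stale(fido) and penguin(rex) THEN metal(item1)]. ⇒ new: metal(item1).
[4] R9 [IF metal(item1) and small(item1) THEN open(fido)]. ⇒ new: open(fido).
[5] R4 [IF open(fido) and locked(rex) THEN closed(item1)]. ⇒ new: closed(item1).
Derived: visible(fido) (round 1), flies(rex) (round 2), signed(fido) (round 1). ready(fido) never appears in any round.

ready(fido)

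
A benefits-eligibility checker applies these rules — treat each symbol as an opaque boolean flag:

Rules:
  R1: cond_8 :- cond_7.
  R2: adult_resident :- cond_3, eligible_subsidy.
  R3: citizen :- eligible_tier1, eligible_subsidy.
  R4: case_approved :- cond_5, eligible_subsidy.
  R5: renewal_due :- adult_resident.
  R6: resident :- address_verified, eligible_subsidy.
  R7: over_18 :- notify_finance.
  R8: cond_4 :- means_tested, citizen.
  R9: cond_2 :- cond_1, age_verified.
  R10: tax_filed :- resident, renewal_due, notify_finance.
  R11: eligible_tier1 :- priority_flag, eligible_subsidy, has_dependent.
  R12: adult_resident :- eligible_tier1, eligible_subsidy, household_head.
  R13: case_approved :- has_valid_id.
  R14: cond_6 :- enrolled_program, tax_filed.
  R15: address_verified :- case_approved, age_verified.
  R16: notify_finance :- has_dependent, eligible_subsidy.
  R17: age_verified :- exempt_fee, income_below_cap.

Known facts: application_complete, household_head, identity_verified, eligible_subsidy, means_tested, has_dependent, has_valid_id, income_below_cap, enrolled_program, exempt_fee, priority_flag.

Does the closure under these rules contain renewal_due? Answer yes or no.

yes

Round 1 fires R11, R13, R16, R17, giving eligible_tier1, case_approved, notify_finance, age_verified.
Round 2 fires R3, R7, R12, R15, giving citizen, over_18, adult_resident, address_verified.
Round 3 fires R5, R6, R8, giving renewal_due, resident, cond_4.
Round 4 fires R10, giving tax_filed.
Round 5 fires R14, giving cond_6.
renewal_due appears in round 3, so it is derivable.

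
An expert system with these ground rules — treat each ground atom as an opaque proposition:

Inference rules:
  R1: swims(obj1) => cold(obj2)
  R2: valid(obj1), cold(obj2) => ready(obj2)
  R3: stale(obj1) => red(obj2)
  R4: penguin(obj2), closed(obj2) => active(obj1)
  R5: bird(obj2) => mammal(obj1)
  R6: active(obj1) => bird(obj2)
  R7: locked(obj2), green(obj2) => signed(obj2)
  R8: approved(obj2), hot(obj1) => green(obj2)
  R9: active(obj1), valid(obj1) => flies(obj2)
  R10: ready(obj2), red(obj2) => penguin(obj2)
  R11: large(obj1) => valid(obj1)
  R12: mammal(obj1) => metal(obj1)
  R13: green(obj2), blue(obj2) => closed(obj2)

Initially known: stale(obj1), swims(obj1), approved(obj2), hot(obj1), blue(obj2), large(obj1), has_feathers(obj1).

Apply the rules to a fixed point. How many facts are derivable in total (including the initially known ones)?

Round 1 — R1, R3, R8, R11, derive cold(obj2), red(obj2), green(obj2), valid(obj1).
Round 2 — R2, R13, derive ready(obj2), closed(obj2).
Round 3 — R10, derive penguin(obj2).
Round 4 — R4, derive active(obj1).
Round 5 — R6, R9, derive bird(obj2), flies(obj2).
Round 6 — R5, derive mammal(obj1).
Round 7 — R12, derive metal(obj1).
Closure: {active(obj1), approved(obj2), bird(obj2), blue(obj2), closed(obj2), cold(obj2), flies(obj2), green(obj2), has_feathers(obj1), hot(obj1), large(obj1), mammal(obj1), metal(obj1), penguin(obj2), ready(obj2), red(obj2), stale(obj1), swims(obj1), valid(obj1)} — 19 facts.

19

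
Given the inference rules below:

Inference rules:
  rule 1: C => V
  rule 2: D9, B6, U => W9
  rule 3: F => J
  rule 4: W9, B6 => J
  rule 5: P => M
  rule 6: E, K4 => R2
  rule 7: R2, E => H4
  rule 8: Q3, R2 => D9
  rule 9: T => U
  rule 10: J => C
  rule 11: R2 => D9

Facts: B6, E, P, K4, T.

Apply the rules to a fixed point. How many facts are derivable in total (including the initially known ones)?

14

Round 1: rule 5 [P => M]; rule 6 [E, K4 => R2]; rule 9 [T => U]. Adds M, R2, U.
Round 2: rule 7 [R2, E => H4]; rule 11 [R2 => D9]. Adds H4, D9.
Round 3: rule 2 [D9, B6, U => W9]. Adds W9.
Round 4: rule 4 [W9, B6 => J]. Adds J.
Round 5: rule 10 [J => C]. Adds C.
Round 6: rule 1 [C => V]. Adds V.
Closure: {B6, C, D9, E, H4, J, K4, M, P, R2, T, U, V, W9} — 14 facts.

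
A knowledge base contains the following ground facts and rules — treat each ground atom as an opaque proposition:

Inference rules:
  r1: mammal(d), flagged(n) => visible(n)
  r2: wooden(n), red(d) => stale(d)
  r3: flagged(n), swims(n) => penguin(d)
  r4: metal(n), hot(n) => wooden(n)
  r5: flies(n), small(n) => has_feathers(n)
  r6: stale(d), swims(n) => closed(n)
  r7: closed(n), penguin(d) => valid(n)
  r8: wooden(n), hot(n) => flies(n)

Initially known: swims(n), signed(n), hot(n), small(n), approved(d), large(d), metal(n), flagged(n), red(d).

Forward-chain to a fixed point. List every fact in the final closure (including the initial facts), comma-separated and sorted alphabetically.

approved(d), closed(n), flagged(n), flies(n), has_feathers(n), hot(n), large(d), metal(n), penguin(d), red(d), signed(n), small(n), stale(d), swims(n), valid(n), wooden(n)

[1] r3 [flagged(n), swims(n) => penguin(d)]; r4 [metal(n), hot(n) => wooden(n)]. ⇒ new: penguin(d), wooden(n).
[2] r2 [wooden(n), red(d) => stale(d)]; r8 [wooden(n), hot(n) => flies(n)]. ⇒ new: stale(d), flies(n).
[3] r5 [flies(n), small(n) => has_feathers(n)]; r6 [stale(d), swims(n) => closed(n)]. ⇒ new: has_feathers(n), closed(n).
[4] r7 [closed(n), penguin(d) => valid(n)]. ⇒ new: valid(n).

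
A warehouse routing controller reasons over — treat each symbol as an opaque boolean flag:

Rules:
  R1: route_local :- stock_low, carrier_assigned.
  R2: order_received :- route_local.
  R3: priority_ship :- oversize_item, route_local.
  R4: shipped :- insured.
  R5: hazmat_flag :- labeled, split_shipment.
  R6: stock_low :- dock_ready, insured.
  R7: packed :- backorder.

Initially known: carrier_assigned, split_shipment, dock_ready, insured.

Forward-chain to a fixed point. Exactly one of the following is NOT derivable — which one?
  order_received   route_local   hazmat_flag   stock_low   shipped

Round 1: R4 [shipped :- insured.]; R6 [stock_low :- dock_ready, insured.]. Adds shipped, stock_low.
Round 2: R1 [route_local :- stock_low, carrier_assigned.]. Adds route_local.
Round 3: R2 [order_received :- route_local.]. Adds order_received.
Derived: route_local (round 2), stock_low (round 1), shipped (round 1), order_received (round 3). hazmat_flag never appears in any round.

hazmat_flag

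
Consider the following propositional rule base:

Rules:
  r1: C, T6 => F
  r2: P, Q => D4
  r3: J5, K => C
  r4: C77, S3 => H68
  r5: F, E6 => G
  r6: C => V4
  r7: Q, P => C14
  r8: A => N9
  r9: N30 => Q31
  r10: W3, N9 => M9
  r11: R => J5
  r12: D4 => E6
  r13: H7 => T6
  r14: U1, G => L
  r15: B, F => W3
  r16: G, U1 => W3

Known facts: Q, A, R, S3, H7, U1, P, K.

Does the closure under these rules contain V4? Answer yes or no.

Round 1 — r2, r7, r8, r11, r13, derive D4, C14, N9, J5, T6.
Round 2 — r3, r12, derive C, E6.
Round 3 — r1, r6, derive F, V4.
Round 4 — r5, derive G.
Round 5 — r14, r16, derive L, W3.
Round 6 — r10, derive M9.
V4 appears in round 3, so it is derivable.

yes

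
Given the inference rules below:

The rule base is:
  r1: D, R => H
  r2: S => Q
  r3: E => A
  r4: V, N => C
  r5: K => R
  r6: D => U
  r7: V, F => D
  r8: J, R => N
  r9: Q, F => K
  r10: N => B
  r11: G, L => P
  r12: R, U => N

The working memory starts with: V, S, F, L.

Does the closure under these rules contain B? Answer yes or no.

yes

Round 1 fires r2, r7, giving Q, D.
Round 2 fires r6, r9, giving U, K.
Round 3 fires r5, giving R.
Round 4 fires r1, r12, giving H, N.
Round 5 fires r4, r10, giving C, B.
B appears in round 5, so it is derivable.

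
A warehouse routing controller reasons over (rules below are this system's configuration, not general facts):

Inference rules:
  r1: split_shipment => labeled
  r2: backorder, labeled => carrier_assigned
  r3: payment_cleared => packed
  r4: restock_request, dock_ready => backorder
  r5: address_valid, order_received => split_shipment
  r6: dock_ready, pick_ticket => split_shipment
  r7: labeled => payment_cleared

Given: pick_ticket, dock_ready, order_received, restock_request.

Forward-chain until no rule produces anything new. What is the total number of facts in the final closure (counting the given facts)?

10

[1] r4 [restock_request, dock_ready => backorder]; r6 [dock_ready, pick_ticket => split_shipment]. ⇒ new: backorder, split_shipment.
[2] r1 [split_shipment => labeled]. ⇒ new: labeled.
[3] r2 [backorder, labeled => carrier_assigned]; r7 [labeled => payment_cleared]. ⇒ new: carrier_assigned, payment_cleared.
[4] r3 [payment_cleared => packed]. ⇒ new: packed.
Closure: {backorder, carrier_assigned, dock_ready, labeled, order_received, packed, payment_cleared, pick_ticket, restock_request, split_shipment} — 10 facts.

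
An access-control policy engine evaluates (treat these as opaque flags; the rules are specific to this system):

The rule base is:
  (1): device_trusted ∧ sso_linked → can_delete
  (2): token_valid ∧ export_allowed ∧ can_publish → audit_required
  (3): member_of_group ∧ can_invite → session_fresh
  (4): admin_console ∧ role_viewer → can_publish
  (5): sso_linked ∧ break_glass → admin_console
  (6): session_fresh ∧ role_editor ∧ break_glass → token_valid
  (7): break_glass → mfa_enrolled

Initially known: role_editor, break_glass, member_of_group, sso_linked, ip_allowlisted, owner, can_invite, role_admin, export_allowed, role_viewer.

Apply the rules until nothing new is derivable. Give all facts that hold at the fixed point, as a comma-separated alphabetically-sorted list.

admin_console, audit_required, break_glass, can_invite, can_publish, export_allowed, ip_allowlisted, member_of_group, mfa_enrolled, owner, role_admin, role_editor, role_viewer, session_fresh, sso_linked, token_valid

Round 1 fires (3), (5), (7), giving session_fresh, admin_console, mfa_enrolled.
Round 2 fires (4), (6), giving can_publish, token_valid.
Round 3 fires (2), giving audit_required.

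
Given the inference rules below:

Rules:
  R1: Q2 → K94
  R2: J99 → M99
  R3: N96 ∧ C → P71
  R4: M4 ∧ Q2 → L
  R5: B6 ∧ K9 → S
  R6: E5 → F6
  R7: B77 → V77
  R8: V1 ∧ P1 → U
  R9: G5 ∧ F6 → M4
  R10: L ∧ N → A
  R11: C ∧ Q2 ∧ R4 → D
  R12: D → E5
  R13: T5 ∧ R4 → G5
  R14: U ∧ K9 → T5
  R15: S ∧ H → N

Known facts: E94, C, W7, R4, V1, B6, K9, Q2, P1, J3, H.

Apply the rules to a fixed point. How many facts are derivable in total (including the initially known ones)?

[1] R1 [Q2 → K94]; R5 [B6 ∧ K9 → S]; R8 [V1 ∧ P1 → U]; R11 [C ∧ Q2 ∧ R4 → D]. ⇒ new: K94, S, U, D.
[2] R12 [D → E5]; R14 [U ∧ K9 → T5]; R15 [S ∧ H → N]. ⇒ new: E5, T5, N.
[3] R6 [E5 → F6]; R13 [T5 ∧ R4 → G5]. ⇒ new: F6, G5.
[4] R9 [G5 ∧ F6 → M4]. ⇒ new: M4.
[5] R4 [M4 ∧ Q2 → L]. ⇒ new: L.
[6] R10 [L ∧ N → A]. ⇒ new: A.
Closure: {A, B6, C, D, E5, E94, F6, G5, H, J3, K9, K94, L, M4, N, P1, Q2, R4, S, T5, U, V1, W7} — 23 facts.

23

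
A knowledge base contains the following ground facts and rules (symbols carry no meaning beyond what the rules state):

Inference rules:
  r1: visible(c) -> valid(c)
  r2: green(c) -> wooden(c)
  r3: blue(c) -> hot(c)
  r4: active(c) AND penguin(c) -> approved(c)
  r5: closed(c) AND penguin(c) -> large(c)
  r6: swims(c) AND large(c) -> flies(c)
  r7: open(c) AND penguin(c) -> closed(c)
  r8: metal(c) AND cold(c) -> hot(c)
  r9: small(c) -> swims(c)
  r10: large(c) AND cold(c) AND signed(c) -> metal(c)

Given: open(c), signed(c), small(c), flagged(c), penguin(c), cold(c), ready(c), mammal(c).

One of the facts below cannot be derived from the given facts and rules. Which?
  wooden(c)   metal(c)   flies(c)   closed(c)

wooden(c)

Round 1: r7 [open(c) AND penguin(c) -> closed(c)]; r9 [small(c) -> swims(c)]. New: closed(c), swims(c).
Round 2: r5 [closed(c) AND penguin(c) -> large(c)]. New: large(c).
Round 3: r6 [swims(c) AND large(c) -> flies(c)]; r10 [large(c) AND cold(c) AND signed(c) -> metal(c)]. New: flies(c), metal(c).
Round 4: r8 [metal(c) AND cold(c) -> hot(c)]. New: hot(c).
Derived: flies(c) (round 3), closed(c) (round 1), metal(c) (round 3). wooden(c) never appears in any round.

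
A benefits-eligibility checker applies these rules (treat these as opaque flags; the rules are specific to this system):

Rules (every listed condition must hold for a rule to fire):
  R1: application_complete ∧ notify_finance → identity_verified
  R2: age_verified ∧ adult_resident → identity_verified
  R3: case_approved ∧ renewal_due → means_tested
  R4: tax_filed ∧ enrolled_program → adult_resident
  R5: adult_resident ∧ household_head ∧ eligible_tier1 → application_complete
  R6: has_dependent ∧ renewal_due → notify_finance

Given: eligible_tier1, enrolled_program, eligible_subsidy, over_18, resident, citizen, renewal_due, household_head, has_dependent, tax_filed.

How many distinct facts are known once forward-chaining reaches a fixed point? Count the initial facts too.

14

Round 1: R4 [tax_filed ∧ enrolled_program → adult_resident]; R6 [has_dependent ∧ renewal_due → notify_finance]. New: adult_resident, notify_finance.
Round 2: R5 [adult_resident ∧ household_head ∧ eligible_tier1 → application_complete]. New: application_complete.
Round 3: R1 [application_complete ∧ notify_finance → identity_verified]. New: identity_verified.
Closure: {adult_resident, application_complete, citizen, eligible_subsidy, eligible_tier1, enrolled_program, has_dependent, household_head, identity_verified, notify_finance, over_18, renewal_due, resident, tax_filed} — 14 facts.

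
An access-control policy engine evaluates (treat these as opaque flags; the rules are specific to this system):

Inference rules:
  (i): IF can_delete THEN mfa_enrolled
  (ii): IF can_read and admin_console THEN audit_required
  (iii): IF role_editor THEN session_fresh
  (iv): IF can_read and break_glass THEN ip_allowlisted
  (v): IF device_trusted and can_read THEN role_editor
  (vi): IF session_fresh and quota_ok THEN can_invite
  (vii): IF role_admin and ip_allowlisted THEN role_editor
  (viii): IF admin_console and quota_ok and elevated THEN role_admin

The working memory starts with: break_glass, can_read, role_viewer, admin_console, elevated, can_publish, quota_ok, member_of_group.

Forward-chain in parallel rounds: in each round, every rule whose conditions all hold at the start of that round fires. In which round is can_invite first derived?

Round 1: (ii) [IF can_read and admin_console THEN audit_required]; (iv) [IF can_read and break_glass THEN ip_allowlisted]; (viii) [IF admin_console and quota_ok and elevated THEN role_admin]. Adds audit_required, ip_allowlisted, role_admin.
Round 2: (vii) [IF role_admin and ip_allowlisted THEN role_editor]. Adds role_editor.
Round 3: (iii) [IF role_editor THEN session_fresh]. Adds session_fresh.
Round 4: (vi) [IF session_fresh and quota_ok THEN can_invite]. Adds can_invite.
can_invite first appears in round 4.

4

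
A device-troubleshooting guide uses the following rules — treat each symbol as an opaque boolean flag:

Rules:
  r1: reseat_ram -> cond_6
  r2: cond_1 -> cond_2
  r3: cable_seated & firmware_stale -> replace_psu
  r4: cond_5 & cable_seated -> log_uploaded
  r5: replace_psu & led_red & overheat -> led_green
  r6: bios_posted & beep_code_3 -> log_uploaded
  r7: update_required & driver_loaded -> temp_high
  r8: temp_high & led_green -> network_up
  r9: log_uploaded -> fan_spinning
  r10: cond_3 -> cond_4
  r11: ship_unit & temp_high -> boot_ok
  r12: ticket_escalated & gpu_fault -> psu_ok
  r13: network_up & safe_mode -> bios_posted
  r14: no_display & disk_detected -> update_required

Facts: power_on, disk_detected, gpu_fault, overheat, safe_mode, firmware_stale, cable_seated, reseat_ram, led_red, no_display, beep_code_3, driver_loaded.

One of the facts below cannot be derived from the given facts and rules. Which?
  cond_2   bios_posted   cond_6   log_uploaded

Round 1 fires r1, r3, r14, giving cond_6, replace_psu, update_required.
Round 2 fires r5, r7, giving led_green, temp_high.
Round 3 fires r8, giving network_up.
Round 4 fires r13, giving bios_posted.
Round 5 fires r6, giving log_uploaded.
Round 6 fires r9, giving fan_spinning.
Derived: cond_6 (round 1), bios_posted (round 4), log_uploaded (round 5). cond_2 never appears in any round.

cond_2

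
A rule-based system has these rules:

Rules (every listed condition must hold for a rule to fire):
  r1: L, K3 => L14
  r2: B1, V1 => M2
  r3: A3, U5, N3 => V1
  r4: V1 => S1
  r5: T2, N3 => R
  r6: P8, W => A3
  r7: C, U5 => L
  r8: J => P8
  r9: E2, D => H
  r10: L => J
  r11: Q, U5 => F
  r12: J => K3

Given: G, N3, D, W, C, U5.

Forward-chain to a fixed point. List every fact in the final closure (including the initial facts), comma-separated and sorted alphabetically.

[1] r7 [C, U5 => L]. ⇒ new: L.
[2] r10 [L => J]. ⇒ new: J.
[3] r8 [J => P8]; r12 [J => K3]. ⇒ new: P8, K3.
[4] r1 [L, K3 => L14]; r6 [P8, W => A3]. ⇒ new: L14, A3.
[5] r3 [A3, U5, N3 => V1]. ⇒ new: V1.
[6] r4 [V1 => S1]. ⇒ new: S1.

A3, C, D, G, J, K3, L, L14, N3, P8, S1, U5, V1, W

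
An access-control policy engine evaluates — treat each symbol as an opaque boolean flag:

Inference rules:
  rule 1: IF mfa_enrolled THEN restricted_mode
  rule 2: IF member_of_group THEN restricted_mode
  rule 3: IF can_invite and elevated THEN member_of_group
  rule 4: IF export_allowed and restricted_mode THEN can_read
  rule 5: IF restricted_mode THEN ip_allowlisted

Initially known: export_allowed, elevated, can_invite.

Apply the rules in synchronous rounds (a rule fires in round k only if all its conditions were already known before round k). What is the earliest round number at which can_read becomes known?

Round 1: rule 3 [IF can_invite and elevated THEN member_of_group]. Adds member_of_group.
Round 2: rule 2 [IF member_of_group THEN restricted_mode]. Adds restricted_mode.
Round 3: rule 4 [IF export_allowed and restricted_mode THEN can_read]; rule 5 [IF restricted_mode THEN ip_allowlisted]. Adds can_read, ip_allowlisted.
can_read first appears in round 3.

3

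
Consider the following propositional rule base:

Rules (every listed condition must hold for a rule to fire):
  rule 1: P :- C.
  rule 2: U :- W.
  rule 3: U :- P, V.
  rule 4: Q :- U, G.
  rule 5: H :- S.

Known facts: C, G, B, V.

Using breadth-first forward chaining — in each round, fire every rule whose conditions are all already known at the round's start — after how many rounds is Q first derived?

Round 1 — rule 1, derive P.
Round 2 — rule 3, derive U.
Round 3 — rule 4, derive Q.
Q first appears in round 3.

3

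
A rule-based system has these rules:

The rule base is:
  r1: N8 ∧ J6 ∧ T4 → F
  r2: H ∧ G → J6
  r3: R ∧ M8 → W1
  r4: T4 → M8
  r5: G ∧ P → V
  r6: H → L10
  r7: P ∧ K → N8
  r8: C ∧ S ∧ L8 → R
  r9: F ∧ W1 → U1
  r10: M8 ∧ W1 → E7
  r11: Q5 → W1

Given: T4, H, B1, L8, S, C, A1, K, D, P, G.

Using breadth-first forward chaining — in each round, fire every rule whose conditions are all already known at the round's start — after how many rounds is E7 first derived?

3

Round 1: r2 [H ∧ G → J6]; r4 [T4 → M8]; r5 [G ∧ P → V]; r6 [H → L10]; r7 [P ∧ K → N8]; r8 [C ∧ S ∧ L8 → R]. New: J6, M8, V, L10, N8, R.
Round 2: r1 [N8 ∧ J6 ∧ T4 → F]; r3 [R ∧ M8 → W1]. New: F, W1.
Round 3: r9 [F ∧ W1 → U1]; r10 [M8 ∧ W1 → E7]. New: U1, E7.
E7 first appears in round 3.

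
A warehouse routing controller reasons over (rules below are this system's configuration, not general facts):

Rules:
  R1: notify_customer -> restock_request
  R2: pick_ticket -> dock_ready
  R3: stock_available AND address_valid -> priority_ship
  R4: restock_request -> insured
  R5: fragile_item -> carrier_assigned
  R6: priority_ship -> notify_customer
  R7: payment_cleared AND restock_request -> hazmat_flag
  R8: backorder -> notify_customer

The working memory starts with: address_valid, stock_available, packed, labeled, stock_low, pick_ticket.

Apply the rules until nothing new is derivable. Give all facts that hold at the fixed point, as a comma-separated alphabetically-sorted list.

address_valid, dock_ready, insured, labeled, notify_customer, packed, pick_ticket, priority_ship, restock_request, stock_available, stock_low

Round 1 — R2, R3, derive dock_ready, priority_ship.
Round 2 — R6, derive notify_customer.
Round 3 — R1, derive restock_request.
Round 4 — R4, derive insured.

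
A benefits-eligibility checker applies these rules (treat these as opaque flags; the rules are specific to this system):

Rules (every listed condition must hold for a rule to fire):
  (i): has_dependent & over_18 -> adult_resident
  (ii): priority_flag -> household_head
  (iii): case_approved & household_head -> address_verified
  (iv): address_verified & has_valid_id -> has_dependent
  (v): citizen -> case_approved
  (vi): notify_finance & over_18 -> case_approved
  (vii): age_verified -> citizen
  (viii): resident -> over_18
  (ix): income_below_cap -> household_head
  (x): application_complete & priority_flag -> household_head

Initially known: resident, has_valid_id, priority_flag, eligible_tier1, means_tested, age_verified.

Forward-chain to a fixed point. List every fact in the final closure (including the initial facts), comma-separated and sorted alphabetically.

address_verified, adult_resident, age_verified, case_approved, citizen, eligible_tier1, has_dependent, has_valid_id, household_head, means_tested, over_18, priority_flag, resident

Round 1 fires (ii), (vii), (viii), giving household_head, citizen, over_18.
Round 2 fires (v), giving case_approved.
Round 3 fires (iii), giving address_verified.
Round 4 fires (iv), giving has_dependent.
Round 5 fires (i), giving adult_resident.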